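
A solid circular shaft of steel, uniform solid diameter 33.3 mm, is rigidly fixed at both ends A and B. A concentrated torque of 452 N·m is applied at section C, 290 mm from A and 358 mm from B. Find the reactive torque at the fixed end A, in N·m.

250 N·m

With uniform GJ and both ends fixed, compatibility θ_AC = θ_CB gives T_A·a = T_B·b, together with T_A + T_B = T₀.
T_A = T₀·b/(a+b) = 452.0·358/648.0 = 249.7 N·m; T_B = 202.3 N·m.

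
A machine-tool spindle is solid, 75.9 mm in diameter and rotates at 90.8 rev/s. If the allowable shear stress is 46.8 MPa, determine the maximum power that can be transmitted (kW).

J = πd⁴/32 = π(0.0759)⁴/32 = 3.258×10^-6 m⁴.
T_max = τ_allow·J/r = 4.68×10^7 × 3.258×10^-6 / 0.0380 = 4018 N·m.
ω = 2π·90.8 = 570.5 rad/s, so P_max = T_max·ω = 2.292×10^6 W.

2290 kW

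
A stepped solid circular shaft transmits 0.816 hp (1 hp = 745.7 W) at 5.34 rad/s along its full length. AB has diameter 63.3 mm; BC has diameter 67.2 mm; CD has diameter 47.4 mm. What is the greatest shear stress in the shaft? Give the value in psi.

ω = 5.34 rad/s, so T = P/ω = 0.816×745.7 / 5.340 = 113.9 N·m.
Under the same torque, τ_max = 16T/(πd³) is largest where d is smallest — segment CD (d = 47.4 mm).
τ_max = 16·113.9/(π·(0.0474)³) = 5.449×10^6 Pa.

790 psi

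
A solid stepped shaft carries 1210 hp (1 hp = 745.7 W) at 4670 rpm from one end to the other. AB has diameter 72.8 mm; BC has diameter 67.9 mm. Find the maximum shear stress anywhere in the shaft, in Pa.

ω = 2π·4670/60 = 489.0 rad/s, so T = P/ω = 1210×745.7 / 489.0 = 1845 N·m.
Under the same torque, τ_max = 16T/(πd³) is largest where d is smallest — segment BC (d = 67.9 mm).
τ_max = 16·1845/(π·(0.0679)³) = 3.002×10^7 Pa.

3.00e7 Pa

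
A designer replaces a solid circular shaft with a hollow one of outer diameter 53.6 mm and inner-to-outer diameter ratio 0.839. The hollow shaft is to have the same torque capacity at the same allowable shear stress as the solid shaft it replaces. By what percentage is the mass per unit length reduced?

Equal τ_max and T ⇒ the solid shaft needs d_s³ = d_o³(1−k⁴), so d_s = 53.6·(1−0.839⁴)^(1/3) = 42.67 mm.
Area ratio A_h/A_s = d_o²(1−k²)/d_s² = (1−k²)/(1−k⁴)^(2/3) = 0.4672.
Mass saving = 1 − 0.4672 = 53.3 %.

53.3 %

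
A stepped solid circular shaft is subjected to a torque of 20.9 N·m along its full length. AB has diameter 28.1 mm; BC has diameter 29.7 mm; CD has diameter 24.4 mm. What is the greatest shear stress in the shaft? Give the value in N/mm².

7.33 N/mm²

Under the same torque, τ_max = 16T/(πd³) is largest where d is smallest — segment CD (d = 24.4 mm).
τ_max = 16·20.90/(π·(0.0244)³) = 7.327×10^6 Pa.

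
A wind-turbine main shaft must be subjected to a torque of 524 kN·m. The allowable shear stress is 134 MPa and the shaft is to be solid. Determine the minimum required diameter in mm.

271 mm

For a solid shaft τ_max = 16T/(πd³), so d = (16T/(π τ_allow))^(1/3) = (16·524000/(π·1.34×10^8))^(1/3) = 0.2711 m.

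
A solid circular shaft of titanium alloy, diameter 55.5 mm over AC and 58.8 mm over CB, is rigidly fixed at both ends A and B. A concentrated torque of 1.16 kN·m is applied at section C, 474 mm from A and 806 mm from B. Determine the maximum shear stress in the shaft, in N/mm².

Compatibility: T_A·a/J_AC = T_B·b/J_CB with T_A + T_B = T₀.
J_AC = 9.31×10^-7 m⁴, J_CB = 1.17×10^-6 m⁴, so T_A = T₀·(J_AC/a)/((J_AC/a)+(J_CB/b)) = 666.3 N·m, T_B = 493.7 N·m.
τ in each portion: τ_AC = 1.99×10^7 Pa, τ_CB = 1.24×10^7 Pa; maximum is in AC.
τ_max = T_AC·r/J = 666.3·0.0278/9.31×10^-7 = 1.985×10^7 Pa.

19.9 N/mm²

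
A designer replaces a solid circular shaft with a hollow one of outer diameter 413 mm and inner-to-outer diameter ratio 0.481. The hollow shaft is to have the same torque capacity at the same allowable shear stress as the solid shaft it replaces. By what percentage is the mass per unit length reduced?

Equal τ_max and T ⇒ the solid shaft needs d_s³ = d_o³(1−k⁴), so d_s = 413·(1−0.481⁴)^(1/3) = 405.5 mm.
Area ratio A_h/A_s = d_o²(1−k²)/d_s² = (1−k²)/(1−k⁴)^(2/3) = 0.7974.
Mass saving = 1 − 0.7974 = 20.3 %.

20.3 %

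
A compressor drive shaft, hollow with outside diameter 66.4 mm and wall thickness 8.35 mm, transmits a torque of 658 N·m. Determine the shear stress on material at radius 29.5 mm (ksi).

2.15 ksi

J = π(d_o⁴ − d_i⁴)/32 = π(0.0664⁴ − 0.0497⁴)/32 = 1.309×10^-6 m⁴.
Shear stress varies linearly with radius: τ = T·r/J = 658.0 × 0.0295 / 1.309×10^-6 = 1.482×10^7 Pa.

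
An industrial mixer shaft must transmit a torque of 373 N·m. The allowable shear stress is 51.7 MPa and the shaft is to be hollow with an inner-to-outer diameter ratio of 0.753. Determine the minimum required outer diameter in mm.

For a hollow shaft with d_i/d_o = 0.753: τ_max = 16T/(π d_o³ (1−k⁴)), so d_o = [16T/(π τ_allow (1−k⁴))]^(1/3) = [16·373.0/(π·5.17×10^7·0.6785)]^(1/3) = 0.03783 m.

37.8 mm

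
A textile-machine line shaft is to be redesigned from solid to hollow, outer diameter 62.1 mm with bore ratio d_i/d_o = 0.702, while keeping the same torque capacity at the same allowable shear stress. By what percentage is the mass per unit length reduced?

Equal τ_max and T ⇒ the solid shaft needs d_s³ = d_o³(1−k⁴), so d_s = 62.1·(1−0.702⁴)^(1/3) = 56.60 mm.
Area ratio A_h/A_s = d_o²(1−k²)/d_s² = (1−k²)/(1−k⁴)^(2/3) = 0.6106.
Mass saving = 1 − 0.6106 = 38.9 %.

38.9 %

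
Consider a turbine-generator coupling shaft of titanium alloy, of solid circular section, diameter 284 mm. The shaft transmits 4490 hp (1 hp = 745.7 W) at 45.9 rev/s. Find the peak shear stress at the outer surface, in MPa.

ω = 2π·45.9 = 288.4 rad/s, so T = P/ω = 4490×745.7 / 288.4 = 11610 N·m.
J = πd⁴/32 = π(0.284)⁴/32 = 6.387×10^-4 m⁴.
τ_max = T·r/J = 11610 × 0.142 / 6.387×10^-4 = 2.581×10^6 Pa.

2.58 MPa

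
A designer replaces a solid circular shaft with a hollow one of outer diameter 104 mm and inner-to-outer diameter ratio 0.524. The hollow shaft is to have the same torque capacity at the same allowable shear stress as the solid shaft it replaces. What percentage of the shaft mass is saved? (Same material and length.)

23.6 %

Equal τ_max and T ⇒ the solid shaft needs d_s³ = d_o³(1−k⁴), so d_s = 104·(1−0.524⁴)^(1/3) = 101.3 mm.
Area ratio A_h/A_s = d_o²(1−k²)/d_s² = (1−k²)/(1−k⁴)^(2/3) = 0.7643.
Mass saving = 1 − 0.7643 = 23.6 %.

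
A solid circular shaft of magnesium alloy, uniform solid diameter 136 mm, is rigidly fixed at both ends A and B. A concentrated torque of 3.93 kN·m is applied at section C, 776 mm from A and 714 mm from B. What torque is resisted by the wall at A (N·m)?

1880 N·m

With uniform GJ and both ends fixed, compatibility θ_AC = θ_CB gives T_A·a = T_B·b, together with T_A + T_B = T₀.
T_A = T₀·b/(a+b) = 3930·714/1490 = 1883 N·m; T_B = 2047 N·m.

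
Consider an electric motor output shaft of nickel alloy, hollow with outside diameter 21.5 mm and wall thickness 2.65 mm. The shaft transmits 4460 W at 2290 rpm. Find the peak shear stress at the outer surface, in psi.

ω = 2π·2290/60 = 239.8 rad/s, so T = P/ω = 4460 / 239.8 = 18.60 N·m.
J = π(d_o⁴ − d_i⁴)/32 = π(0.0215⁴ − 0.0162⁴)/32 = 1.422×10^-8 m⁴.
τ_max = T·r/J = 18.60 × 0.0107 / 1.422×10^-8 = 1.406×10^7 Pa.

2040 psi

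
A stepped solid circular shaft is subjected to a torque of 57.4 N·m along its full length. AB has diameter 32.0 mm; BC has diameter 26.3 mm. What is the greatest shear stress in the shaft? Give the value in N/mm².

16.1 N/mm²

Under the same torque, τ_max = 16T/(πd³) is largest where d is smallest — segment BC (d = 26.3 mm).
τ_max = 16·57.40/(π·(0.0263)³) = 1.607×10^7 Pa.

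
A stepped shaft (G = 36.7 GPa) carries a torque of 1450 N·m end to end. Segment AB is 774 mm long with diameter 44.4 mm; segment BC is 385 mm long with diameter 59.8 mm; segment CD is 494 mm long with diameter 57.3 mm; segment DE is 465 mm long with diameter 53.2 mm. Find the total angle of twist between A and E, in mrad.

134 mrad

J_AB = π(0.0444)⁴/32 = 3.82×10^-7 m⁴; J_BC = π(0.0598)⁴/32 = 1.26×10^-6 m⁴; J_CD = π(0.0573)⁴/32 = 1.06×10^-6 m⁴; J_DE = π(0.0532)⁴/32 = 7.86×10^-7 m⁴.
θ = (T/G)·Σ L_i/J_i = (1450/36.7×10⁹)·(0.774/3.82×10^-7 + 0.385/1.26×10^-6 + 0.494/1.06×10^-6 + 0.465/7.86×10^-7) = 0.1341 rad.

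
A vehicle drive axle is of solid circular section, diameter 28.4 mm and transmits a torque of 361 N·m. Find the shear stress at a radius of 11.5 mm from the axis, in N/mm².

65.0 N/mm²

J = πd⁴/32 = π(0.0284)⁴/32 = 6.387×10^-8 m⁴.
Shear stress varies linearly with radius: τ = T·r/J = 361.0 × 0.0115 / 6.387×10^-8 = 6.500×10^7 Pa.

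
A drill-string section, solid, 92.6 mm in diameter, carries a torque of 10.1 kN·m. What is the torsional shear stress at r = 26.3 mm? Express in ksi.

J = πd⁴/32 = π(0.0926)⁴/32 = 7.218×10^-6 m⁴.
Shear stress varies linearly with radius: τ = T·r/J = 10100 × 0.0263 / 7.218×10^-6 = 3.680×10^7 Pa.

5.34 ksi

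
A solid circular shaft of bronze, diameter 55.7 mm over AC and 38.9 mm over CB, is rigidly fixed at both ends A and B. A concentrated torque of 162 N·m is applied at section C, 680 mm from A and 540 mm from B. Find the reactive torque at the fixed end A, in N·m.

125 N·m

Compatibility: T_A·a/J_AC = T_B·b/J_CB with T_A + T_B = T₀.
J_AC = 9.45×10^-7 m⁴, J_CB = 2.25×10^-7 m⁴, so T_A = T₀·(J_AC/a)/((J_AC/a)+(J_CB/b)) = 124.7 N·m, T_B = 37.34 N·m.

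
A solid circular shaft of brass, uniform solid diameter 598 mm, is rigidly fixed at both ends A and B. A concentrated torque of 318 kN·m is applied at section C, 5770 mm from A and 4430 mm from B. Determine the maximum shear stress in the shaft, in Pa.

With uniform GJ and both ends fixed, compatibility θ_AC = θ_CB gives T_A·a = T_B·b, together with T_A + T_B = T₀.
T_A = T₀·b/(a+b) = 318000·4430/10200 = 138100 N·m; T_B = 179900 N·m.
τ in each portion: τ_AC = 3.29×10^6 Pa, τ_CB = 4.28×10^6 Pa; maximum is in CB.
τ_max = T_CB·r/J = 179900·0.299/0.0126 = 4.284×10^6 Pa.

4.28e6 Pa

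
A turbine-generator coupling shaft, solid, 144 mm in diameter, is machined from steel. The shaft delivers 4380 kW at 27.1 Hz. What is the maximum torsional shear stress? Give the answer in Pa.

4.39e7 Pa

ω = 2π·27.1 = 170.3 rad/s, so T = P/ω = 4380×10³ / 170.3 = 25720 N·m.
J = πd⁴/32 = π(0.144)⁴/32 = 4.221×10^-5 m⁴.
τ_max = T·r/J = 25720 × 0.0720 / 4.221×10^-5 = 4.387×10^7 Pa.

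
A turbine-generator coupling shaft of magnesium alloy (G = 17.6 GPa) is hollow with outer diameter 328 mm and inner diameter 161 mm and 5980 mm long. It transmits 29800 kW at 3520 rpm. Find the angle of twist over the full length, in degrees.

1.47°

ω = 2π·3520/60 = 368.6 rad/s, so T = P/ω = 29800×10³ / 368.6 = 80840 N·m.
J = π(d_o⁴ − d_i⁴)/32 = π(0.328⁴ − 0.161⁴)/32 = 1.070×10^-3 m⁴.
θ = T·L/(G·J) = 80840 × 5.98 / (17.6×10⁹ × 1.070×10^-3) = 0.02566 rad.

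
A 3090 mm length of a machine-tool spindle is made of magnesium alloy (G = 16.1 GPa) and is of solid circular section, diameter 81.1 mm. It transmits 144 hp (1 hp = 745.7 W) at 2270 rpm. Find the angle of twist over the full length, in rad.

0.0204 rad

ω = 2π·2270/60 = 237.7 rad/s, so T = P/ω = 144×745.7 / 237.7 = 451.7 N·m.
J = πd⁴/32 = π(0.0811)⁴/32 = 4.247×10^-6 m⁴.
θ = T·L/(G·J) = 451.7 × 3.09 / (16.1×10⁹ × 4.247×10^-6) = 0.02041 rad.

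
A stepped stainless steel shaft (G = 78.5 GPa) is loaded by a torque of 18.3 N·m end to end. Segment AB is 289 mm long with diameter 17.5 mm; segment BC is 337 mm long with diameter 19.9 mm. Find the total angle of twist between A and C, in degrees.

0.712°

J_AB = π(0.0175)⁴/32 = 9.21×10^-9 m⁴; J_BC = π(0.0199)⁴/32 = 1.54×10^-8 m⁴.
θ = (T/G)·Σ L_i/J_i = (18.30/78.5×10⁹)·(0.289/9.21×10^-9 + 0.337/1.54×10^-8) = 0.01242 rad.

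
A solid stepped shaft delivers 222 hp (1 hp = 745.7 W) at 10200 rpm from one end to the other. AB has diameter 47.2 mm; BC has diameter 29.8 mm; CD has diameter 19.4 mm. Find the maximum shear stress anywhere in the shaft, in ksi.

15.7 ksi

ω = 2π·10200/60 = 1068 rad/s, so T = P/ω = 222×745.7 / 1068 = 155.0 N·m.
Under the same torque, τ_max = 16T/(πd³) is largest where d is smallest — segment CD (d = 19.4 mm).
τ_max = 16·155.0/(π·(0.0194)³) = 1.081×10^8 Pa.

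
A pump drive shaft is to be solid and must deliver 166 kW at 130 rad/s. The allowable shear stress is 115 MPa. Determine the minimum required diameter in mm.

38.4 mm

ω = 130 rad/s, so T = P/ω = 166×10³ / 130.0 = 1277 N·m.
For a solid shaft τ_max = 16T/(πd³), so d = (16T/(π τ_allow))^(1/3) = (16·1277/(π·1.15×10^8))^(1/3) = 0.03838 m.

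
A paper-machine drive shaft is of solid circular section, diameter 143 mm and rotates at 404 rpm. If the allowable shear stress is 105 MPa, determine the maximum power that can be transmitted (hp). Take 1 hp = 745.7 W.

3420 hp

J = πd⁴/32 = π(0.143)⁴/32 = 4.105×10^-5 m⁴.
T_max = τ_allow·J/r = 1.05×10^8 × 4.105×10^-5 / 0.0715 = 60290 N·m.
ω = 2π·404/60 = 42.31 rad/s, so P_max = T_max·ω = 2.551×10^6 W.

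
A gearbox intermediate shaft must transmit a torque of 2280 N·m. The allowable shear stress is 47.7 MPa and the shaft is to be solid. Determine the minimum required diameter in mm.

For a solid shaft τ_max = 16T/(πd³), so d = (16T/(π τ_allow))^(1/3) = (16·2280/(π·4.77×10^7))^(1/3) = 0.06244 m.

62.4 mm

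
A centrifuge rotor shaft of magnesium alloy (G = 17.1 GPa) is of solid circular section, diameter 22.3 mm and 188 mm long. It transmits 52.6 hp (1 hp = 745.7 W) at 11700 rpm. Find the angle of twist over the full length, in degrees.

ω = 2π·11700/60 = 1225 rad/s, so T = P/ω = 52.6×745.7 / 1225 = 32.01 N·m.
J = πd⁴/32 = π(0.0223)⁴/32 = 2.428×10^-8 m⁴.
θ = T·L/(G·J) = 32.01 × 0.188 / (17.1×10⁹ × 2.428×10^-8) = 0.01450 rad.

0.831°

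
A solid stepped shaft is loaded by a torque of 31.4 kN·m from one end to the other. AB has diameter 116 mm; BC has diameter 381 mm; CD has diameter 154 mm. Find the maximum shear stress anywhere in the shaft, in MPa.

Under the same torque, τ_max = 16T/(πd³) is largest where d is smallest — segment AB (d = 116 mm).
τ_max = 16·31400/(π·(0.116)³) = 1.025×10^8 Pa.

102 MPa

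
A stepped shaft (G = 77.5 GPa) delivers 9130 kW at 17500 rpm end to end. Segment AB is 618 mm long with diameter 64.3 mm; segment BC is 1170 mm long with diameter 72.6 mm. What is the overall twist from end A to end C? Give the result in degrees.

2.94°

ω = 2π·17500/60 = 1833 rad/s, so T = P/ω = 9130×10³ / 1833 = 4982 N·m.
J_AB = π(0.0643)⁴/32 = 1.68×10^-6 m⁴; J_BC = π(0.0726)⁴/32 = 2.73×10^-6 m⁴.
θ = (T/G)·Σ L_i/J_i = (4982/77.5×10⁹)·(0.618/1.68×10^-6 + 1.17/2.73×10^-6) = 0.05125 rad.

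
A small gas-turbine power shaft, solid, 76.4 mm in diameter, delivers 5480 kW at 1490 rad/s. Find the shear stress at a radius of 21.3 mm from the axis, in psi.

3400 psi

ω = 1490 rad/s, so T = P/ω = 5480×10³ / 1490 = 3678 N·m.
J = πd⁴/32 = π(0.0764)⁴/32 = 3.345×10^-6 m⁴.
Shear stress varies linearly with radius: τ = T·r/J = 3678 × 0.0213 / 3.345×10^-6 = 2.342×10^7 Pa.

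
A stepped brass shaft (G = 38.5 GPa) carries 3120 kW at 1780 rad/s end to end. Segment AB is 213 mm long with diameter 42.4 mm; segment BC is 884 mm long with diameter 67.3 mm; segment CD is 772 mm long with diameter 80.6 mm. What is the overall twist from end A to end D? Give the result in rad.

ω = 1780 rad/s, so T = P/ω = 3120×10³ / 1780 = 1753 N·m.
J_AB = π(0.0424)⁴/32 = 3.17×10^-7 m⁴; J_BC = π(0.0673)⁴/32 = 2.01×10^-6 m⁴; J_CD = π(0.0806)⁴/32 = 4.14×10^-6 m⁴.
θ = (T/G)·Σ L_i/J_i = (1753/38.5×10⁹)·(0.213/3.17×10^-7 + 0.884/2.01×10^-6 + 0.772/4.14×10^-6) = 0.05903 rad.

0.0590 rad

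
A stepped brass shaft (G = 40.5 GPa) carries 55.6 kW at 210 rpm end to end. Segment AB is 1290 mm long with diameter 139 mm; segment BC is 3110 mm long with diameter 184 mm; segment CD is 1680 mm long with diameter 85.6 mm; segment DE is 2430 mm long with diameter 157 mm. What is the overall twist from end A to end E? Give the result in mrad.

26.4 mrad

ω = 2π·210/60 = 21.99 rad/s, so T = P/ω = 55.6×10³ / 21.99 = 2528 N·m.
J_AB = π(0.139)⁴/32 = 3.66×10^-5 m⁴; J_BC = π(0.184)⁴/32 = 1.13×10^-4 m⁴; J_CD = π(0.0856)⁴/32 = 5.27×10^-6 m⁴; J_DE = π(0.157)⁴/32 = 5.96×10^-5 m⁴.
θ = (T/G)·Σ L_i/J_i = (2528/40.5×10⁹)·(1.29/3.66×10^-5 + 3.11/1.13×10^-4 + 1.68/5.27×10^-6 + 2.43/5.96×10^-5) = 0.02636 rad.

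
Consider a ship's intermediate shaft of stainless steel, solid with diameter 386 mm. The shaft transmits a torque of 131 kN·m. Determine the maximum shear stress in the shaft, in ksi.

J = πd⁴/32 = π(0.386)⁴/32 = 2.179×10^-3 m⁴.
τ_max = T·r/J = 131000 × 0.193 / 2.179×10^-3 = 1.160×10^7 Pa.

1.68 ksi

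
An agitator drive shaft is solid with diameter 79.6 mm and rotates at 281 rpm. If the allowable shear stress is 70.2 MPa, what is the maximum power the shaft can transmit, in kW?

205 kW

J = πd⁴/32 = π(0.0796)⁴/32 = 3.941×10^-6 m⁴.
T_max = τ_allow·J/r = 7.02×10^7 × 3.941×10^-6 / 0.0398 = 6952 N·m.
ω = 2π·281/60 = 29.43 rad/s, so P_max = T_max·ω = 2.046×10^5 W.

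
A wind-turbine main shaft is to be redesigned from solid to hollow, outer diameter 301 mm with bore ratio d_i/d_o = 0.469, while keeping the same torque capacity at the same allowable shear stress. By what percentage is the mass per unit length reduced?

19.4 %

Equal τ_max and T ⇒ the solid shaft needs d_s³ = d_o³(1−k⁴), so d_s = 301·(1−0.469⁴)^(1/3) = 296.1 mm.
Area ratio A_h/A_s = d_o²(1−k²)/d_s² = (1−k²)/(1−k⁴)^(2/3) = 0.8063.
Mass saving = 1 − 0.8063 = 19.4 %.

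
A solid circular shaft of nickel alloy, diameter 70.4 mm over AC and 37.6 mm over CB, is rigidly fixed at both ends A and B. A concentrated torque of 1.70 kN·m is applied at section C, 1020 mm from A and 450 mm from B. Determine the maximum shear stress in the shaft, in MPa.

25.4 MPa

Compatibility: T_A·a/J_AC = T_B·b/J_CB with T_A + T_B = T₀.
J_AC = 2.41×10^-6 m⁴, J_CB = 1.96×10^-7 m⁴, so T_A = T₀·(J_AC/a)/((J_AC/a)+(J_CB/b)) = 1435 N·m, T_B = 264.7 N·m.
τ in each portion: τ_AC = 2.10×10^7 Pa, τ_CB = 2.54×10^7 Pa; maximum is in CB.
τ_max = T_CB·r/J = 264.7·0.0188/1.96×10^-7 = 2.536×10^7 Pa.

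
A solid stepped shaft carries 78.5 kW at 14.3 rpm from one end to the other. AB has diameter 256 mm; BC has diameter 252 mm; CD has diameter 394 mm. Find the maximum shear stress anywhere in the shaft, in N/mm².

16.7 N/mm²

ω = 2π·14.3/60 = 1.497 rad/s, so T = P/ω = 78.5×10³ / 1.497 = 52420 N·m.
Under the same torque, τ_max = 16T/(πd³) is largest where d is smallest — segment BC (d = 252 mm).
τ_max = 16·52420/(π·(0.252)³) = 1.668×10^7 Pa.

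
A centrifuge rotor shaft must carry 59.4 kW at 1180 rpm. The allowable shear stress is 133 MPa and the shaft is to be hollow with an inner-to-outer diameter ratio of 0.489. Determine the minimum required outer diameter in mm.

26.9 mm

ω = 2π·1180/60 = 123.6 rad/s, so T = P/ω = 59.4×10³ / 123.6 = 480.7 N·m.
For a hollow shaft with d_i/d_o = 0.489: τ_max = 16T/(π d_o³ (1−k⁴)), so d_o = [16T/(π τ_allow (1−k⁴))]^(1/3) = [16·480.7/(π·1.33×10^8·0.9428)]^(1/3) = 0.02693 m.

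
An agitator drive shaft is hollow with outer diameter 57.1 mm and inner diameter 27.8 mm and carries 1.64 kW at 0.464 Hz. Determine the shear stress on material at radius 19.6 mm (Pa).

ω = 2π·0.464 = 2.915 rad/s, so T = P/ω = 1.64×10³ / 2.915 = 562.5 N·m.
J = π(d_o⁴ − d_i⁴)/32 = π(0.0571⁴ − 0.0278⁴)/32 = 9.850×10^-7 m⁴.
Shear stress varies linearly with radius: τ = T·r/J = 562.5 × 0.0196 / 9.850×10^-7 = 1.119×10^7 Pa.

1.12e7 Pa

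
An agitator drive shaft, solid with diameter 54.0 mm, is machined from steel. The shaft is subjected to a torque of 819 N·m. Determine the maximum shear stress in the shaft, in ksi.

J = πd⁴/32 = π(0.0540)⁴/32 = 8.348×10^-7 m⁴.
τ_max = T·r/J = 819.0 × 0.0270 / 8.348×10^-7 = 2.649×10^7 Pa.

3.84 ksi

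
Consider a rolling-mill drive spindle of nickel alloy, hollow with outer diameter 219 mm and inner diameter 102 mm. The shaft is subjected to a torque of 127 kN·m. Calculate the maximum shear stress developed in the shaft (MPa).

64.6 MPa

J = π(d_o⁴ − d_i⁴)/32 = π(0.219⁴ − 0.102⁴)/32 = 2.152×10^-4 m⁴.
τ_max = T·r/J = 127000 × 0.110 / 2.152×10^-4 = 6.462×10^7 Pa.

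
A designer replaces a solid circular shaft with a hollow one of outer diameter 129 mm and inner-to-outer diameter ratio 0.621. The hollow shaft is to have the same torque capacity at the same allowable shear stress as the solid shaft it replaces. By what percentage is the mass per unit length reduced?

Equal τ_max and T ⇒ the solid shaft needs d_s³ = d_o³(1−k⁴), so d_s = 129·(1−0.621⁴)^(1/3) = 122.3 mm.
Area ratio A_h/A_s = d_o²(1−k²)/d_s² = (1−k²)/(1−k⁴)^(2/3) = 0.6840.
Mass saving = 1 − 0.6840 = 31.6 %.

31.6 %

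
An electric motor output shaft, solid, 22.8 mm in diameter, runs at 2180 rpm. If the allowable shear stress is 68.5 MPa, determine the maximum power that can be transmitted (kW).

J = πd⁴/32 = π(0.0228)⁴/32 = 2.653×10^-8 m⁴.
T_max = τ_allow·J/r = 6.85×10^7 × 2.653×10^-8 / 0.0114 = 159.4 N·m.
ω = 2π·2180/60 = 228.3 rad/s, so P_max = T_max·ω = 3.639×10^4 W.

36.4 kW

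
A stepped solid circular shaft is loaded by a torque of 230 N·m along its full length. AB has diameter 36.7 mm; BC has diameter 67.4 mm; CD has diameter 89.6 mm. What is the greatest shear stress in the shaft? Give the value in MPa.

Under the same torque, τ_max = 16T/(πd³) is largest where d is smallest — segment AB (d = 36.7 mm).
τ_max = 16·230.0/(π·(0.0367)³) = 2.370×10^7 Pa.

23.7 MPa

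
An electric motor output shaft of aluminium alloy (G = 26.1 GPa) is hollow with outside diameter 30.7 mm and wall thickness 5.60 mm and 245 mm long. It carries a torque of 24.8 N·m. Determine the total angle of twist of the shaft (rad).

J = π(d_o⁴ − d_i⁴)/32 = π(0.0307⁴ − 0.0195⁴)/32 = 7.301×10^-8 m⁴.
θ = T·L/(G·J) = 24.80 × 0.245 / (26.1×10⁹ × 7.301×10^-8) = 3.188×10^-3 rad.

0.00319 rad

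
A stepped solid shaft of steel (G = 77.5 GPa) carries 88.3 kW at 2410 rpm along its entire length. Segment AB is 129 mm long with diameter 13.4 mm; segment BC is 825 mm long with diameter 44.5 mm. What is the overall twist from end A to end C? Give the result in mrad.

194 mrad

ω = 2π·2410/60 = 252.4 rad/s, so T = P/ω = 88.3×10³ / 252.4 = 349.9 N·m.
J_AB = π(0.0134)⁴/32 = 3.17×10^-9 m⁴; J_BC = π(0.0445)⁴/32 = 3.85×10^-7 m⁴.
θ = (T/G)·Σ L_i/J_i = (349.9/77.5×10⁹)·(0.129/3.17×10^-9 + 0.825/3.85×10^-7) = 0.1937 rad.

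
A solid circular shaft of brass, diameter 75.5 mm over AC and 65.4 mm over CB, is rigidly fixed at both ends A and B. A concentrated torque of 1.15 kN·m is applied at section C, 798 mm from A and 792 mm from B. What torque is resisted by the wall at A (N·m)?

734 N·m

Compatibility: T_A·a/J_AC = T_B·b/J_CB with T_A + T_B = T₀.
J_AC = 3.19×10^-6 m⁴, J_CB = 1.80×10^-6 m⁴, so T_A = T₀·(J_AC/a)/((J_AC/a)+(J_CB/b)) = 733.8 N·m, T_B = 416.2 N·m.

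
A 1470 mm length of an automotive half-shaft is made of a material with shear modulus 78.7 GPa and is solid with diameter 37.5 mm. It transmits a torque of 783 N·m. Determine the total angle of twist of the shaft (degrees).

4.32°

J = πd⁴/32 = π(0.0375)⁴/32 = 1.941×10^-7 m⁴.
θ = T·L/(G·J) = 783.0 × 1.47 / (78.7×10⁹ × 1.941×10^-7) = 0.07533 rad.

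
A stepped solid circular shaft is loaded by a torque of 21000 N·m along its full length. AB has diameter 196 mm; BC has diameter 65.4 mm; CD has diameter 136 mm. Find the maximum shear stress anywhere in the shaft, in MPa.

Under the same torque, τ_max = 16T/(πd³) is largest where d is smallest — segment BC (d = 65.4 mm).
τ_max = 16·21000/(π·(0.0654)³) = 3.823×10^8 Pa.

382 MPa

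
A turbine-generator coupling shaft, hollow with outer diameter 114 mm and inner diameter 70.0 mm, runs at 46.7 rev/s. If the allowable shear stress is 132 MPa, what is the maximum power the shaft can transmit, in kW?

J = π(d_o⁴ − d_i⁴)/32 = π(0.114⁴ − 0.0700⁴)/32 = 1.422×10^-5 m⁴.
T_max = τ_allow·J/r = 1.32×10^8 × 1.422×10^-5 / 0.0570 = 32940 N·m.
ω = 2π·46.7 = 293.4 rad/s, so P_max = T_max·ω = 9.665×10^6 W.

9670 kW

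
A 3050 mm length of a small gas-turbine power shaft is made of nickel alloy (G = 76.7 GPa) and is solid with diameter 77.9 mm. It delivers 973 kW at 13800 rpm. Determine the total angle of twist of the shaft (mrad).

ω = 2π·13800/60 = 1445 rad/s, so T = P/ω = 973×10³ / 1445 = 673.3 N·m.
J = πd⁴/32 = π(0.0779)⁴/32 = 3.615×10^-6 m⁴.
θ = T·L/(G·J) = 673.3 × 3.05 / (76.7×10⁹ × 3.615×10^-6) = 7.406×10^-3 rad.

7.41 mrad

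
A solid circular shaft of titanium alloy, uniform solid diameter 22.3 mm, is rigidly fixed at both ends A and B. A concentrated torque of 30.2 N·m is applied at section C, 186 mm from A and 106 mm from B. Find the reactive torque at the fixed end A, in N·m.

11.0 N·m

With uniform GJ and both ends fixed, compatibility θ_AC = θ_CB gives T_A·a = T_B·b, together with T_A + T_B = T₀.
T_A = T₀·b/(a+b) = 30.20·106/292.0 = 10.96 N·m; T_B = 19.24 N·m.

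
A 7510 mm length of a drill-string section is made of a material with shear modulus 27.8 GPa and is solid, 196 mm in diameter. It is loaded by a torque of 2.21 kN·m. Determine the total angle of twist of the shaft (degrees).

J = πd⁴/32 = π(0.196)⁴/32 = 1.449×10^-4 m⁴.
θ = T·L/(G·J) = 2210 × 7.51 / (27.8×10⁹ × 1.449×10^-4) = 4.121×10^-3 rad.

0.236°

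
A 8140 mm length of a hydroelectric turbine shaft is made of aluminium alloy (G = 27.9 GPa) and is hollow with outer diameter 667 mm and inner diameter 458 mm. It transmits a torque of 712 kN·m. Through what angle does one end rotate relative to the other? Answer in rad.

J = π(d_o⁴ − d_i⁴)/32 = π(0.667⁴ − 0.458⁴)/32 = 0.01511 m⁴.
θ = T·L/(G·J) = 712000 × 8.14 / (27.9×10⁹ × 0.01511) = 0.01375 rad.

0.0137 rad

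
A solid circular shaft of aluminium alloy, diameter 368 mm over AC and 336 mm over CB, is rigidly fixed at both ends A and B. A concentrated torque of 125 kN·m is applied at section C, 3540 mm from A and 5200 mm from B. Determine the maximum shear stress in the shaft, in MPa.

8.67 MPa

Compatibility: T_A·a/J_AC = T_B·b/J_CB with T_A + T_B = T₀.
J_AC = 1.80×10^-3 m⁴, J_CB = 1.25×10^-3 m⁴, so T_A = T₀·(J_AC/a)/((J_AC/a)+(J_CB/b)) = 84850 N·m, T_B = 40150 N·m.
τ in each portion: τ_AC = 8.67×10^6 Pa, τ_CB = 5.39×10^6 Pa; maximum is in AC.
τ_max = T_AC·r/J = 84850·0.184/1.80×10^-3 = 8.672×10^6 Pa.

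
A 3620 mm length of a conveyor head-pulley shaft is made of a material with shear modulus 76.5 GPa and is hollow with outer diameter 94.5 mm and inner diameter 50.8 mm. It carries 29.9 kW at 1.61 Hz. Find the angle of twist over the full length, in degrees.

1.12°

ω = 2π·1.61 = 10.12 rad/s, so T = P/ω = 29.9×10³ / 10.12 = 2956 N·m.
J = π(d_o⁴ − d_i⁴)/32 = π(0.0945⁴ − 0.0508⁴)/32 = 7.176×10^-6 m⁴.
θ = T·L/(G·J) = 2956 × 3.62 / (76.5×10⁹ × 7.176×10^-6) = 0.01949 rad.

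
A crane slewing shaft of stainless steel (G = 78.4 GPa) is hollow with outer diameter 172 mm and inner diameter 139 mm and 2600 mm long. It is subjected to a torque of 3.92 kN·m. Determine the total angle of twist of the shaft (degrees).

0.151°

J = π(d_o⁴ − d_i⁴)/32 = π(0.172⁴ − 0.139⁴)/32 = 4.928×10^-5 m⁴.
θ = T·L/(G·J) = 3920 × 2.60 / (78.4×10⁹ × 4.928×10^-5) = 2.638×10^-3 rad.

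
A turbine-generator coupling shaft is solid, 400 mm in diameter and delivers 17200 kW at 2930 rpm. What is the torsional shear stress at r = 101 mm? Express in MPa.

ω = 2π·2930/60 = 306.8 rad/s, so T = P/ω = 17200×10³ / 306.8 = 56060 N·m.
J = πd⁴/32 = π(0.400)⁴/32 = 2.513×10^-3 m⁴.
Shear stress varies linearly with radius: τ = T·r/J = 56060 × 0.101 / 2.513×10^-3 = 2.253×10^6 Pa.

2.25 MPa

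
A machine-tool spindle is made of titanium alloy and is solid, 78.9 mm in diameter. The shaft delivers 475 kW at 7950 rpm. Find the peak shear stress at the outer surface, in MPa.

ω = 2π·7950/60 = 832.5 rad/s, so T = P/ω = 475×10³ / 832.5 = 570.6 N·m.
J = πd⁴/32 = π(0.0789)⁴/32 = 3.805×10^-6 m⁴.
τ_max = T·r/J = 570.6 × 0.0395 / 3.805×10^-6 = 5.916×10^6 Pa.

5.92 MPa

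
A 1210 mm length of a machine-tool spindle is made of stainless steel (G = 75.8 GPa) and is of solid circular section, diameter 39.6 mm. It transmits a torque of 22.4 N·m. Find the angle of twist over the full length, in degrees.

J = πd⁴/32 = π(0.0396)⁴/32 = 2.414×10^-7 m⁴.
θ = T·L/(G·J) = 22.40 × 1.21 / (75.8×10⁹ × 2.414×10^-7) = 1.481×10^-3 rad.

0.0849°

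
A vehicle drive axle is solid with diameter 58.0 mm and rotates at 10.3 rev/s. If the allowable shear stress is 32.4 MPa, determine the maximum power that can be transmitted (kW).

80.3 kW

J = πd⁴/32 = π(0.0580)⁴/32 = 1.111×10^-6 m⁴.
T_max = τ_allow·J/r = 3.24×10^7 × 1.111×10^-6 / 0.0290 = 1241 N·m.
ω = 2π·10.3 = 64.72 rad/s, so P_max = T_max·ω = 8.033×10^4 W.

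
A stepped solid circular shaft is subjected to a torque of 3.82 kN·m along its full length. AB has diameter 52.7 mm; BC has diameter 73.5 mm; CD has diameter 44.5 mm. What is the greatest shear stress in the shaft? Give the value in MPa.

221 MPa

Under the same torque, τ_max = 16T/(πd³) is largest where d is smallest — segment CD (d = 44.5 mm).
τ_max = 16·3820/(π·(0.0445)³) = 2.208×10^8 Pa.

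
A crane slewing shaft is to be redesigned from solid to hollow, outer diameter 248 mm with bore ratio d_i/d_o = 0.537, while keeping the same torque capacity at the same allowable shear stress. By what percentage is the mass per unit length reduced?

Equal τ_max and T ⇒ the solid shaft needs d_s³ = d_o³(1−k⁴), so d_s = 248·(1−0.537⁴)^(1/3) = 240.9 mm.
Area ratio A_h/A_s = d_o²(1−k²)/d_s² = (1−k²)/(1−k⁴)^(2/3) = 0.7540.
Mass saving = 1 − 0.7540 = 24.6 %.

24.6 %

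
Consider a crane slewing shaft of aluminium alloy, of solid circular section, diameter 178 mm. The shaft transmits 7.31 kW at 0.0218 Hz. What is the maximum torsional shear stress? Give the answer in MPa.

48.2 MPa

ω = 2π·0.0218 = 0.1370 rad/s, so T = P/ω = 7.31×10³ / 0.1370 = 53370 N·m.
J = πd⁴/32 = π(0.178)⁴/32 = 9.856×10^-5 m⁴.
τ_max = T·r/J = 53370 × 0.0890 / 9.856×10^-5 = 4.819×10^7 Pa.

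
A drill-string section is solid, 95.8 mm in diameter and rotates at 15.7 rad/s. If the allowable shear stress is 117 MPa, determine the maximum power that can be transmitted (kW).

317 kW

J = πd⁴/32 = π(0.0958)⁴/32 = 8.269×10^-6 m⁴.
T_max = τ_allow·J/r = 1.17×10^8 × 8.269×10^-6 / 0.0479 = 20200 N·m.
ω = 15.7 rad/s, so P_max = T_max·ω = 3.171×10^5 W.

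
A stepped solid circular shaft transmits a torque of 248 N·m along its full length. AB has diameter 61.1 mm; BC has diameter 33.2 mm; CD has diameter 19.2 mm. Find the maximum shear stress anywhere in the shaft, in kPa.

Under the same torque, τ_max = 16T/(πd³) is largest where d is smallest — segment CD (d = 19.2 mm).
τ_max = 16·248.0/(π·(0.0192)³) = 1.785×10^8 Pa.

178000 kPa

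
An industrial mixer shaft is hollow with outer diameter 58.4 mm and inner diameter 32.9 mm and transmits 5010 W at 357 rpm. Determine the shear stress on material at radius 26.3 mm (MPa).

ω = 2π·357/60 = 37.38 rad/s, so T = P/ω = 5010 / 37.38 = 134.0 N·m.
J = π(d_o⁴ − d_i⁴)/32 = π(0.0584⁴ − 0.0329⁴)/32 = 1.027×10^-6 m⁴.
Shear stress varies linearly with radius: τ = T·r/J = 134.0 × 0.0263 / 1.027×10^-6 = 3.432×10^6 Pa.

3.43 MPa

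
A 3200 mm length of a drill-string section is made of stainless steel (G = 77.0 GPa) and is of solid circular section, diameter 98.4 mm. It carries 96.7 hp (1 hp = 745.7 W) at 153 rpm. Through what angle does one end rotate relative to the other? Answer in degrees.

1.16°

ω = 2π·153/60 = 16.02 rad/s, so T = P/ω = 96.7×745.7 / 16.02 = 4501 N·m.
J = πd⁴/32 = π(0.0984)⁴/32 = 9.204×10^-6 m⁴.
θ = T·L/(G·J) = 4501 × 3.20 / (77.0×10⁹ × 9.204×10^-6) = 0.02032 rad.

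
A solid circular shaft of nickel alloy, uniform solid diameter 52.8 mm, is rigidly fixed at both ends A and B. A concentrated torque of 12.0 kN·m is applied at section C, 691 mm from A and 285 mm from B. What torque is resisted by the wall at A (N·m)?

With uniform GJ and both ends fixed, compatibility θ_AC = θ_CB gives T_A·a = T_B·b, together with T_A + T_B = T₀.
T_A = T₀·b/(a+b) = 12000·285/976.0 = 3504 N·m; T_B = 8496 N·m.

3500 N·m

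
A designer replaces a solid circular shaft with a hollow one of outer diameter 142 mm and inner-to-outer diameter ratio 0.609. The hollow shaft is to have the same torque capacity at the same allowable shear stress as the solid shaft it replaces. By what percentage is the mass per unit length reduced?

30.6 %

Equal τ_max and T ⇒ the solid shaft needs d_s³ = d_o³(1−k⁴), so d_s = 142·(1−0.609⁴)^(1/3) = 135.2 mm.
Area ratio A_h/A_s = d_o²(1−k²)/d_s² = (1−k²)/(1−k⁴)^(2/3) = 0.6943.
Mass saving = 1 − 0.6943 = 30.6 %.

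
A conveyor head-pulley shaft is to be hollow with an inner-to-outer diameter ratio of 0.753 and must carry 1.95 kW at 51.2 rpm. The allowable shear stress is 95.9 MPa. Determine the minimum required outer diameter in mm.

ω = 2π·51.2/60 = 5.362 rad/s, so T = P/ω = 1.95×10³ / 5.362 = 363.7 N·m.
For a hollow shaft with d_i/d_o = 0.753: τ_max = 16T/(π d_o³ (1−k⁴)), so d_o = [16T/(π τ_allow (1−k⁴))]^(1/3) = [16·363.7/(π·9.59×10^7·0.6785)]^(1/3) = 0.03053 m.

30.5 mm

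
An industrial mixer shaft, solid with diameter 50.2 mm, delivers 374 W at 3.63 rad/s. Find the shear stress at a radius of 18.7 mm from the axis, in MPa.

ω = 3.63 rad/s, so T = P/ω = 374 / 3.630 = 103.0 N·m.
J = πd⁴/32 = π(0.0502)⁴/32 = 6.235×10^-7 m⁴.
Shear stress varies linearly with radius: τ = T·r/J = 103.0 × 0.0187 / 6.235×10^-7 = 3.090×10^6 Pa.

3.09 MPa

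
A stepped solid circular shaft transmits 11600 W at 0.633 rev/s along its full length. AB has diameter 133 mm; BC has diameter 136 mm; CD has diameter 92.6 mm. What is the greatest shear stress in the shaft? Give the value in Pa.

1.87e7 Pa

ω = 2π·0.633 = 3.977 rad/s, so T = P/ω = 11600 / 3.977 = 2917 N·m.
Under the same torque, τ_max = 16T/(πd³) is largest where d is smallest — segment CD (d = 92.6 mm).
τ_max = 16·2917/(π·(0.0926)³) = 1.871×10^7 Pa.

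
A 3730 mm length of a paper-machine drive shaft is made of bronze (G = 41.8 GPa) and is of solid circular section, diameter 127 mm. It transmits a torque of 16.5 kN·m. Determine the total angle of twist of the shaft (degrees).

J = πd⁴/32 = π(0.127)⁴/32 = 2.554×10^-5 m⁴.
θ = T·L/(G·J) = 16500 × 3.73 / (41.8×10⁹ × 2.554×10^-5) = 0.05765 rad.

3.30°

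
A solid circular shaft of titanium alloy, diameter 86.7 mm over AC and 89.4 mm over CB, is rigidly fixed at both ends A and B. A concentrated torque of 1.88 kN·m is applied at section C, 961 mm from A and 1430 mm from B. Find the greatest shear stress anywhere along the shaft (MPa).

Compatibility: T_A·a/J_AC = T_B·b/J_CB with T_A + T_B = T₀.
J_AC = 5.55×10^-6 m⁴, J_CB = 6.27×10^-6 m⁴, so T_A = T₀·(J_AC/a)/((J_AC/a)+(J_CB/b)) = 1068 N·m, T_B = 811.7 N·m.
τ in each portion: τ_AC = 8.35×10^6 Pa, τ_CB = 5.79×10^6 Pa; maximum is in AC.
τ_max = T_AC·r/J = 1068·0.0433/5.55×10^-6 = 8.349×10^6 Pa.

8.35 MPa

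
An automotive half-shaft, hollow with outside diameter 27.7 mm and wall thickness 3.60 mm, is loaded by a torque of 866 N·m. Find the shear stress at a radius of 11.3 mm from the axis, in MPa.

242 MPa

J = π(d_o⁴ − d_i⁴)/32 = π(0.0277⁴ − 0.0205⁴)/32 = 4.046×10^-8 m⁴.
Shear stress varies linearly with radius: τ = T·r/J = 866.0 × 0.0113 / 4.046×10^-8 = 2.419×10^8 Pa.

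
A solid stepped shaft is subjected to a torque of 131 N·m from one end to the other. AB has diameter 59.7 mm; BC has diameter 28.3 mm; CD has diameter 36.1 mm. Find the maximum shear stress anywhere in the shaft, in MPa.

29.4 MPa

Under the same torque, τ_max = 16T/(πd³) is largest where d is smallest — segment BC (d = 28.3 mm).
τ_max = 16·131.0/(π·(0.0283)³) = 2.944×10^7 Pa.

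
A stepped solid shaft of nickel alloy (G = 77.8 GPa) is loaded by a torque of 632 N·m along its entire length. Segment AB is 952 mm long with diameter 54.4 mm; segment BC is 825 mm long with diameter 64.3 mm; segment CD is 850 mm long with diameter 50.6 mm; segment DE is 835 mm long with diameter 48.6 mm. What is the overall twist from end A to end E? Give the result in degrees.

J_AB = π(0.0544)⁴/32 = 8.60×10^-7 m⁴; J_BC = π(0.0643)⁴/32 = 1.68×10^-6 m⁴; J_CD = π(0.0506)⁴/32 = 6.44×10^-7 m⁴; J_DE = π(0.0486)⁴/32 = 5.48×10^-7 m⁴.
θ = (T/G)·Σ L_i/J_i = (632.0/77.8×10⁹)·(0.952/8.60×10^-7 + 0.825/1.68×10^-6 + 0.850/6.44×10^-7 + 0.835/5.48×10^-7) = 0.03610 rad.

2.07°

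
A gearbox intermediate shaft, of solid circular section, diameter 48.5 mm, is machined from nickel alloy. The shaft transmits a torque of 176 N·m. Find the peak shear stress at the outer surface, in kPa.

7860 kPa

J = πd⁴/32 = π(0.0485)⁴/32 = 5.432×10^-7 m⁴.
τ_max = T·r/J = 176.0 × 0.0243 / 5.432×10^-7 = 7.857×10^6 Pa.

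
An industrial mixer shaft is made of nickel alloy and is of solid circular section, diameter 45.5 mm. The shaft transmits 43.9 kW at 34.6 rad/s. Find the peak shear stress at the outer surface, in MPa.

ω = 34.6 rad/s, so T = P/ω = 43.9×10³ / 34.60 = 1269 N·m.
J = πd⁴/32 = π(0.0455)⁴/32 = 4.208×10^-7 m⁴.
τ_max = T·r/J = 1269 × 0.0227 / 4.208×10^-7 = 6.860×10^7 Pa.

68.6 MPa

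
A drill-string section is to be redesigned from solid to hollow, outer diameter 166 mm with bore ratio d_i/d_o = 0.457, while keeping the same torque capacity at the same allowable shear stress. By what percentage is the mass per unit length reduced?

Equal τ_max and T ⇒ the solid shaft needs d_s³ = d_o³(1−k⁴), so d_s = 166·(1−0.457⁴)^(1/3) = 163.6 mm.
Area ratio A_h/A_s = d_o²(1−k²)/d_s² = (1−k²)/(1−k⁴)^(2/3) = 0.8150.
Mass saving = 1 − 0.8150 = 18.5 %.

18.5 %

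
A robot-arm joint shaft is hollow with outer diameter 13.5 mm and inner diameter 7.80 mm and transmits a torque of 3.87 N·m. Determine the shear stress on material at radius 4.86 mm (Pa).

J = π(d_o⁴ − d_i⁴)/32 = π(0.0135⁴ − 0.00780⁴)/32 = 2.897×10^-9 m⁴.
Shear stress varies linearly with radius: τ = T·r/J = 3.870 × 0.00486 / 2.897×10^-9 = 6.491×10^6 Pa.

6.49e6 Pa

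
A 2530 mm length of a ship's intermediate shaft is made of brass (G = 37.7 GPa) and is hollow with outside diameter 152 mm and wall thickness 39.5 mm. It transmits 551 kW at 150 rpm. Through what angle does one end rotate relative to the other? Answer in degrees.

ω = 2π·150/60 = 15.71 rad/s, so T = P/ω = 551×10³ / 15.71 = 35080 N·m.
J = π(d_o⁴ − d_i⁴)/32 = π(0.152⁴ − 0.0730⁴)/32 = 4.962×10^-5 m⁴.
θ = T·L/(G·J) = 35080 × 2.53 / (37.7×10⁹ × 4.962×10^-5) = 0.04744 rad.

2.72°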